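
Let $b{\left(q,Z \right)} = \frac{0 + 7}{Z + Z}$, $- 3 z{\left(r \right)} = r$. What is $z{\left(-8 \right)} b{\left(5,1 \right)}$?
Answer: $\frac{28}{3} \approx 9.3333$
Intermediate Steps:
$z{\left(r \right)} = - \frac{r}{3}$
$b{\left(q,Z \right)} = \frac{7}{2 Z}$
$z{\left(-8 \right)} b{\left(5,1 \right)} = \left(- \frac{1}{3}\right) \left(-8\right) \frac{7}{2 \cdot 1} = \frac{8 \cdot \frac{7}{2} \cdot 1}{3} = \frac{8}{3} \cdot \frac{7}{2} = \frac{28}{3}$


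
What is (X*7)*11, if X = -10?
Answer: -770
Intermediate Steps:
(X*7)*11 = -10*7*11 = -70*11 = -770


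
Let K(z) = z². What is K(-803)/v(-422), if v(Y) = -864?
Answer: -644809/864 ≈ -746.31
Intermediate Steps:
K(-803)/v(-422) = (-803)²/(-864) = 644809*(-1/864) = -644809/864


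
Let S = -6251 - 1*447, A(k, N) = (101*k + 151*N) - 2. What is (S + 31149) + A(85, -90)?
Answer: 19444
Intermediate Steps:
A(k, N) = -2 + 101*k + 151*N
S = -6698 (S = -6251 - 447 = -6698)
(S + 31149) + A(85, -90) = (-6698 + 31149) + (-2 + 101*85 + 151*(-90)) = 24451 + (-2 + 8585 - 13590) = 24451 - 5007 = 19444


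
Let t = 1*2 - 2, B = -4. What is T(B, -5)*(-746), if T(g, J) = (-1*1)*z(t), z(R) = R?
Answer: 0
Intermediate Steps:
t = 0 (t = 2 - 2 = 0)
T(g, J) = 0 (T(g, J) = -1*1*0 = -1*0 = 0)
T(B, -5)*(-746) = 0*(-746) = 0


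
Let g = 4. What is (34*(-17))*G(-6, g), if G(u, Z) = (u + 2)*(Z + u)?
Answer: -4624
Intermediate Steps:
G(u, Z) = (2 + u)*(Z + u)
(34*(-17))*G(-6, g) = (34*(-17))*((-6)² + 2*4 + 2*(-6) + 4*(-6)) = -578*(36 + 8 - 12 - 24) = -578*8 = -4624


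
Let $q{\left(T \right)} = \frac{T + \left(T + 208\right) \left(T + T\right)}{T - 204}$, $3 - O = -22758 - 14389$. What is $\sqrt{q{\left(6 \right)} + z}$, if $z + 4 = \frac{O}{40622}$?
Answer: $\frac{2 i \sqrt{1658961858}}{20311} \approx 4.0107 i$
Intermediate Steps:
$O = 37150$ ($O = 3 - \left(-22758 - 14389\right) = 3 - -37147 = 3 + 37147 = 37150$)
$q{\left(T \right)} = \frac{T + 2 T \left(208 + T\right)}{-204 + T}$ ($q{\left(T \right)} = \frac{T + \left(208 + T\right) 2 T}{-204 + T} = \frac{T + 2 T \left(208 + T\right)}{-204 + T}$)
$z = - \frac{62669}{20311}$ ($z = -4 + \frac{37150}{40622} = -4 + 37150 \cdot \frac{1}{40622} = -4 + \frac{18575}{20311} = - \frac{62669}{20311} \approx -3.0855$)
$\sqrt{q{\left(6 \right)} + z} = \sqrt{\frac{6 \left(417 + 2 \cdot 6\right)}{-204 + 6} - \frac{62669}{20311}} = \sqrt{\frac{6 \left(417 + 12\right)}{-198} - \frac{62669}{20311}} = \sqrt{6 \left(- \frac{1}{198}\right) 429 - \frac{62669}{20311}} = \sqrt{-13 - \frac{62669}{20311}} = \sqrt{- \frac{326712}{20311}} = \frac{2 i \sqrt{1658961858}}{20311}$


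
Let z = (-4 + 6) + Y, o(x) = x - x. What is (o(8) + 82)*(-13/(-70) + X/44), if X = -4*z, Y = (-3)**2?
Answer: -2337/35 ≈ -66.771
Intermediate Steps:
o(x) = 0
Y = 9
z = 11 (z = (-4 + 6) + 9 = 2 + 9 = 11)
X = -44 (X = -4*11 = -44)
(o(8) + 82)*(-13/(-70) + X/44) = (0 + 82)*(-13/(-70) - 44/44) = 82*(-13*(-1/70) - 44*1/44) = 82*(13/70 - 1) = 82*(-57/70) = -2337/35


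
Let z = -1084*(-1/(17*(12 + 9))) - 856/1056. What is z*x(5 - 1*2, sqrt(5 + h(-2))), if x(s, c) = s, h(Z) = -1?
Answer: 34963/5236 ≈ 6.6774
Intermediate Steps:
z = 34963/15708 (z = -1084/((-17*21)) - 856*1/1056 = -1084/(-357) - 107/132 = -1084*(-1/357) - 107/132 = 1084/357 - 107/132 = 34963/15708 ≈ 2.2258)
z*x(5 - 1*2, sqrt(5 + h(-2))) = 34963*(5 - 1*2)/15708 = 34963*(5 - 2)/15708 = (34963/15708)*3 = 34963/5236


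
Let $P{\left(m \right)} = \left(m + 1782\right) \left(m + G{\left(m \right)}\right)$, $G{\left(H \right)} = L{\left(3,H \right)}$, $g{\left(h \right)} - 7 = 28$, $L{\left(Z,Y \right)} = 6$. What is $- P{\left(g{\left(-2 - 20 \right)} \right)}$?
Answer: $-74497$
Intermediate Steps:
$g{\left(h \right)} = 35$ ($g{\left(h \right)} = 7 + 28 = 35$)
$G{\left(H \right)} = 6$
$P{\left(m \right)} = \left(6 + m\right) \left(1782 + m\right)$ ($P{\left(m \right)} = \left(m + 1782\right) \left(m + 6\right) = \left(1782 + m\right) \left(6 + m\right) = \left(6 + m\right) \left(1782 + m\right)$)
$- P{\left(g{\left(-2 - 20 \right)} \right)} = - (10692 + 35^{2} + 1788 \cdot 35) = - (10692 + 1225 + 62580) = \left(-1\right) 74497 = -74497$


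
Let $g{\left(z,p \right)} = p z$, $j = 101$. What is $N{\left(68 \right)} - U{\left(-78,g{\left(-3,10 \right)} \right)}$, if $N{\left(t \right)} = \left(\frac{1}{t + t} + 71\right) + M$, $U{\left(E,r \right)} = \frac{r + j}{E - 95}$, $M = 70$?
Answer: $\frac{3327277}{23528} \approx 141.42$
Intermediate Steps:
$U{\left(E,r \right)} = \frac{101 + r}{-95 + E}$ ($U{\left(E,r \right)} = \frac{r + 101}{E - 95} = \frac{101 + r}{-95 + E}$)
$N{\left(t \right)} = 141 + \frac{1}{2 t}$ ($N{\left(t \right)} = \left(\frac{1}{t + t} + 71\right) + 70 = \left(\frac{1}{2 t} + 71\right) + 70 = \left(71 + \frac{1}{2 t}\right) + 70 = 141 + \frac{1}{2 t}$)
$N{\left(68 \right)} - U{\left(-78,g{\left(-3,10 \right)} \right)} = \left(141 + \frac{1}{2 \cdot 68}\right) - \frac{101 + 10 \left(-3\right)}{-95 - 78} = \left(141 + \frac{1}{2} \cdot \frac{1}{68}\right) - \frac{101 - 30}{-173} = \left(141 + \frac{1}{136}\right) - \left(- \frac{1}{173}\right) 71 = \frac{19177}{136} - - \frac{71}{173} = \frac{19177}{136} + \frac{71}{173} = \frac{3327277}{23528}$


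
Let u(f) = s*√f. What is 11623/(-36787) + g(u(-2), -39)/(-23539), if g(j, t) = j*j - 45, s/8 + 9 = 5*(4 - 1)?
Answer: -102423886/865929193 ≈ -0.11828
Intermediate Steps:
s = 48 (s = -72 + 8*(5*(4 - 1)) = -72 + 8*(5*3) = -72 + 8*15 = -72 + 120 = 48)
u(f) = 48*√f
g(j, t) = -45 + j² (g(j, t) = j² - 45 = -45 + j²)
11623/(-36787) + g(u(-2), -39)/(-23539) = 11623/(-36787) + (-45 + (48*√(-2))²)/(-23539) = 11623*(-1/36787) + (-45 + (48*(I*√2))²)*(-1/23539) = -11623/36787 + (-45 + (48*I*√2)²)*(-1/23539) = -11623/36787 + (-45 - 4608)*(-1/23539) = -11623/36787 - 4653*(-1/23539) = -11623/36787 + 4653/23539 = -102423886/865929193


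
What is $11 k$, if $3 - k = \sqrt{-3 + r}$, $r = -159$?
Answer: $33 - 99 i \sqrt{2} \approx 33.0 - 140.01 i$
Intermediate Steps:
$k = 3 - 9 i \sqrt{2}$ ($k = 3 - \sqrt{-3 - 159} = 3 - \sqrt{-162} = 3 - 9 i \sqrt{2} \approx 3.0 - 12.728 i$)
$11 k = 11 \left(3 - 9 i \sqrt{2}\right) = 33 - 99 i \sqrt{2}$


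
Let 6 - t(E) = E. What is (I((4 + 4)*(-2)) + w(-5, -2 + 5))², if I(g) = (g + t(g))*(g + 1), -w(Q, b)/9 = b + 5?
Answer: 26244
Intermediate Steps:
t(E) = 6 - E
w(Q, b) = -45 - 9*b (w(Q, b) = -9*(b + 5) = -9*(5 + b) = -45 - 9*b)
I(g) = 6 + 6*g (I(g) = (g + (6 - g))*(g + 1) = 6*(1 + g) = 6 + 6*g)
(I((4 + 4)*(-2)) + w(-5, -2 + 5))² = ((6 + 6*((4 + 4)*(-2))) + (-45 - 9*(-2 + 5)))² = ((6 + 6*(8*(-2))) + (-45 - 9*3))² = ((6 + 6*(-16)) + (-45 - 27))² = ((6 - 96) - 72)² = (-90 - 72)² = (-162)² = 26244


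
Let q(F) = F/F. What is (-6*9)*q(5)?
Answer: -54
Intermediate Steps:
q(F) = 1
(-6*9)*q(5) = -6*9*1 = -54*1 = -54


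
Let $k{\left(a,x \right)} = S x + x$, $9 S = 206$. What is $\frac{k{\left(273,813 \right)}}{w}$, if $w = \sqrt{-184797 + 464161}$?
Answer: $\frac{58265 \sqrt{69841}}{419046} \approx 36.745$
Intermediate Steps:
$S = \frac{206}{9}$ ($S = \frac{1}{9} \cdot 206 = \frac{206}{9} \approx 22.889$)
$k{\left(a,x \right)} = \frac{215 x}{9}$ ($k{\left(a,x \right)} = \frac{206 x}{9} + x = \frac{215 x}{9}$)
$w = 2 \sqrt{69841}$ ($w = \sqrt{279364} = 2 \sqrt{69841} \approx 528.55$)
$\frac{k{\left(273,813 \right)}}{w} = \frac{\frac{215}{9} \cdot 813}{2 \sqrt{69841}} = \frac{58265 \frac{\sqrt{69841}}{139682}}{3} = \frac{58265 \sqrt{69841}}{419046}$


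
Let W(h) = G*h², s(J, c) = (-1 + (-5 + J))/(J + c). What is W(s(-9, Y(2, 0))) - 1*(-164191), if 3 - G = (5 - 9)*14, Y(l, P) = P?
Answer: 1479194/9 ≈ 1.6436e+5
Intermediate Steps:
G = 59 (G = 3 - (5 - 9)*14 = 3 - (-4)*14 = 3 - 1*(-56) = 3 + 56 = 59)
s(J, c) = (-6 + J)/(J + c)
W(h) = 59*h²
W(s(-9, Y(2, 0))) - 1*(-164191) = 59*((-6 - 9)/(-9 + 0))² - 1*(-164191) = 59*(-15/(-9))² + 164191 = 59*(-⅑*(-15))² + 164191 = 59*(5/3)² + 164191 = 59*(25/9) + 164191 = 1475/9 + 164191 = 1479194/9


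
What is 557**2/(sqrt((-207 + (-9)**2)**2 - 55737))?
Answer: -310249*I*sqrt(4429)/13287 ≈ -1553.9*I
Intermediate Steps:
557**2/(sqrt((-207 + (-9)**2)**2 - 55737)) = 310249/(sqrt((-207 + 81)**2 - 55737)) = 310249/(sqrt((-126)**2 - 55737)) = 310249/(sqrt(15876 - 55737)) = 310249/(sqrt(-39861)) = 310249/((3*I*sqrt(4429))) = 310249*(-I*sqrt(4429)/13287) = -310249*I*sqrt(4429)/13287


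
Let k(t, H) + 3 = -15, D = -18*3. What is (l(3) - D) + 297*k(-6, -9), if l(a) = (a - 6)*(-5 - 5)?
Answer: -5262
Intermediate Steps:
D = -54
k(t, H) = -18 (k(t, H) = -3 - 15 = -18)
l(a) = 60 - 10*a (l(a) = (-6 + a)*(-10) = 60 - 10*a)
(l(3) - D) + 297*k(-6, -9) = ((60 - 10*3) - 1*(-54)) + 297*(-18) = ((60 - 30) + 54) - 5346 = (30 + 54) - 5346 = 84 - 5346 = -5262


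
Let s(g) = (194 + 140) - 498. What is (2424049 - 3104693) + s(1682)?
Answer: -680808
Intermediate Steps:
s(g) = -164 (s(g) = 334 - 498 = -164)
(2424049 - 3104693) + s(1682) = (2424049 - 3104693) - 164 = -680644 - 164 = -680808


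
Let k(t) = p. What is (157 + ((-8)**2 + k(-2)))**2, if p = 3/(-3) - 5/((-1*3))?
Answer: 442225/9 ≈ 49136.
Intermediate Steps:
p = 2/3 (p = 3*(-1/3) - 5/(-3) = -1 - 5*(-1/3) = -1 + 5/3 = 2/3 ≈ 0.66667)
k(t) = 2/3
(157 + ((-8)**2 + k(-2)))**2 = (157 + ((-8)**2 + 2/3))**2 = (157 + (64 + 2/3))**2 = (157 + 194/3)**2 = (665/3)**2 = 442225/9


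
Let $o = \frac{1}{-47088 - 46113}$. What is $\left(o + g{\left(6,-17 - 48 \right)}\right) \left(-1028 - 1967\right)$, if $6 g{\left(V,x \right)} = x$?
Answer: $\frac{2015991405}{62134} \approx 32446.0$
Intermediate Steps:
$g{\left(V,x \right)} = \frac{x}{6}$
$o = - \frac{1}{93201}$ ($o = \frac{1}{-93201} = - \frac{1}{93201} \approx -1.073 \cdot 10^{-5}$)
$\left(o + g{\left(6,-17 - 48 \right)}\right) \left(-1028 - 1967\right) = \left(- \frac{1}{93201} + \frac{-17 - 48}{6}\right) \left(-1028 - 1967\right) = \left(- \frac{1}{93201} + \frac{-17 - 48}{6}\right) \left(-2995\right) = \left(- \frac{1}{93201} + \frac{1}{6} \left(-65\right)\right) \left(-2995\right) = \left(- \frac{1}{93201} - \frac{65}{6}\right) \left(-2995\right) = \left(- \frac{673119}{62134}\right) \left(-2995\right) = \frac{2015991405}{62134}$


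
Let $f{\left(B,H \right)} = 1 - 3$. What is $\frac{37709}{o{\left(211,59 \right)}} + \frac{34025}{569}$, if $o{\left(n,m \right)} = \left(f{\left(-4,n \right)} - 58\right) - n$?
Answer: $- \frac{12235646}{154199} \approx -79.35$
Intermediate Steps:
$f{\left(B,H \right)} = -2$ ($f{\left(B,H \right)} = 1 - 3 = -2$)
$o{\left(n,m \right)} = -60 - n$ ($o{\left(n,m \right)} = \left(-2 - 58\right) - n = -60 - n$)
$\frac{37709}{o{\left(211,59 \right)}} + \frac{34025}{569} = \frac{37709}{-60 - 211} + \frac{34025}{569} = \frac{37709}{-60 - 211} + 34025 \cdot \frac{1}{569} = \frac{37709}{-271} + \frac{34025}{569} = 37709 \left(- \frac{1}{271}\right) + \frac{34025}{569} = - \frac{37709}{271} + \frac{34025}{569} = - \frac{12235646}{154199}$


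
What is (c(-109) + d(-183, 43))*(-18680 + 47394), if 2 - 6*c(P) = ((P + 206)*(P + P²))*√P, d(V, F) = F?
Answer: 3732820/3 - 5464676196*I*√109 ≈ 1.2443e+6 - 5.7053e+10*I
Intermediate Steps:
c(P) = ⅓ - √P*(206 + P)*(P + P²)/6 (c(P) = ⅓ - (P + 206)*(P + P²)*√P/6 = ⅓ - (206 + P)*(P + P²)*√P/6 = ⅓ - √P*(206 + P)*(P + P²)/6)
(c(-109) + d(-183, 43))*(-18680 + 47394) = ((⅓ - (-11227)*I*√109/3 - 819789*I*√109/2 - (-1295029)*I*√109/6) + 43)*(-18680 + 47394) = ((⅓ - (-11227)*I*√109/3 - 819789*I*√109/2 - (-1295029)*I*√109/6) + 43)*28714 = ((⅓ + 11227*I*√109/3 - 819789*I*√109/2 + 1295029*I*√109/6) + 43)*28714 = ((⅓ - 190314*I*√109) + 43)*28714 = (130/3 - 190314*I*√109)*28714 = 3732820/3 - 5464676196*I*√109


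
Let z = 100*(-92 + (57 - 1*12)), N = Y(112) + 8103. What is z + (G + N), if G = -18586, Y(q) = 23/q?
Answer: -1700473/112 ≈ -15183.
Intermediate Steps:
N = 907559/112 (N = 23/112 + 8103 = 907559/112 ≈ 8103.2)
z = -4700 (z = 100*(-92 + (57 - 12)) = 100*(-92 + 45) = 100*(-47) = -4700)
z + (G + N) = -4700 + (-18586 + 907559/112) = -4700 - 1174073/112 = -1700473/112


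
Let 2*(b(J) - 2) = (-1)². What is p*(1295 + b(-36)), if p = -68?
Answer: -88230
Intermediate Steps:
b(J) = 5/2 (b(J) = 2 + (½)*(-1)² = 2 + (½)*1 = 2 + ½ = 5/2)
p*(1295 + b(-36)) = -68*(1295 + 5/2) = -68*2595/2 = -88230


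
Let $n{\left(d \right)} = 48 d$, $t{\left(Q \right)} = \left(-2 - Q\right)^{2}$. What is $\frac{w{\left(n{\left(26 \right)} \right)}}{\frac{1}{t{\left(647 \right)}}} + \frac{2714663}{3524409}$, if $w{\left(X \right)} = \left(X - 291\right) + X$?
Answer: $\frac{467612647878644}{503487} \approx 9.2875 \cdot 10^{8}$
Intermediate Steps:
$w{\left(X \right)} = -291 + 2 X$ ($w{\left(X \right)} = \left(-291 + X\right) + X = -291 + 2 X$)
$\frac{w{\left(n{\left(26 \right)} \right)}}{\frac{1}{t{\left(647 \right)}}} + \frac{2714663}{3524409} = \frac{-291 + 2 \cdot 48 \cdot 26}{\frac{1}{\left(2 + 647\right)^{2}}} + \frac{2714663}{3524409} = \frac{-291 + 2 \cdot 1248}{\frac{1}{649^{2}}} + 2714663 \cdot \frac{1}{3524409} = \frac{-291 + 2496}{\frac{1}{421201}} + \frac{387809}{503487} = 2205 \frac{1}{\frac{1}{421201}} + \frac{387809}{503487} = 2205 \cdot 421201 + \frac{387809}{503487} = 928748205 + \frac{387809}{503487} = \frac{467612647878644}{503487}$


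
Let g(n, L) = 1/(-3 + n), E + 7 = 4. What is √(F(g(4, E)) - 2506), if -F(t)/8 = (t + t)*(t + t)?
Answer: 3*I*√282 ≈ 50.379*I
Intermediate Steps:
E = -3 (E = -7 + 4 = -3)
F(t) = -32*t² (F(t) = -8*(t + t)*(t + t) = -8*2*t*2*t = -32*t²)
√(F(g(4, E)) - 2506) = √(-32/(-3 + 4)² - 2506) = √(-32*(1/1)² - 2506) = √(-32*1² - 2506) = √(-32*1 - 2506) = √(-32 - 2506) = √(-2538) = 3*I*√282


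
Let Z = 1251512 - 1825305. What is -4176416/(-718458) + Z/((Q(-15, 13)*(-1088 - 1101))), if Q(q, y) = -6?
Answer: -1805015775/47657714 ≈ -37.875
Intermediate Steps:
Z = -573793
-4176416/(-718458) + Z/((Q(-15, 13)*(-1088 - 1101))) = -4176416/(-718458) - 573793*(-1/(6*(-1088 - 1101))) = -4176416*(-1/718458) - 573793/((-6*(-2189))) = 2088208/359229 - 573793/13134 = 2088208/359229 - 573793*1/13134 = 2088208/359229 - 52163/1194 = -1805015775/47657714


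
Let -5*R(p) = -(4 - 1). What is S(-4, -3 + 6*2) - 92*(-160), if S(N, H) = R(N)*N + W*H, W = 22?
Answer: 74578/5 ≈ 14916.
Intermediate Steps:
R(p) = 3/5 (R(p) = -(-1)*(4 - 1)/5 = -(-1)*3/5 = -1/5*(-3) = 3/5)
S(N, H) = 22*H + 3*N/5 (S(N, H) = 3*N/5 + 22*H = 22*H + 3*N/5)
S(-4, -3 + 6*2) - 92*(-160) = (22*(-3 + 6*2) + (3/5)*(-4)) - 92*(-160) = (22*(-3 + 12) - 12/5) + 14720 = (22*9 - 12/5) + 14720 = (198 - 12/5) + 14720 = 978/5 + 14720 = 74578/5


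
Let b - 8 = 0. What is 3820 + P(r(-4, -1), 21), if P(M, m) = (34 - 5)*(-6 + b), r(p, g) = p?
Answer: 3878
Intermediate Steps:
b = 8 (b = 8 + 0 = 8)
P(M, m) = 58 (P(M, m) = (34 - 5)*(-6 + 8) = 29*2 = 58)
3820 + P(r(-4, -1), 21) = 3820 + 58 = 3878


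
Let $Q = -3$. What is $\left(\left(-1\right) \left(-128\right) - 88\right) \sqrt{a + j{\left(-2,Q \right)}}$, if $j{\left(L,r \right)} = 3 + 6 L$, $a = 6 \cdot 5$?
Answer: $40 \sqrt{21} \approx 183.3$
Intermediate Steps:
$a = 30$
$\left(\left(-1\right) \left(-128\right) - 88\right) \sqrt{a + j{\left(-2,Q \right)}} = \left(\left(-1\right) \left(-128\right) - 88\right) \sqrt{30 + \left(3 + 6 \left(-2\right)\right)} = \left(128 - 88\right) \sqrt{30 + \left(3 - 12\right)} = 40 \sqrt{30 - 9} = 40 \sqrt{21}$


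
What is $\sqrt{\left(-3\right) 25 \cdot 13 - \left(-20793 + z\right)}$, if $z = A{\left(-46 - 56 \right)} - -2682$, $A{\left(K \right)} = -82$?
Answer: $\sqrt{17218} \approx 131.22$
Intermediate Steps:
$z = 2600$ ($z = -82 - -2682 = -82 + 2682 = 2600$)
$\sqrt{\left(-3\right) 25 \cdot 13 - \left(-20793 + z\right)} = \sqrt{\left(-3\right) 25 \cdot 13 + \left(20793 - 2600\right)} = \sqrt{\left(-75\right) 13 + \left(20793 - 2600\right)} = \sqrt{-975 + 18193} = \sqrt{17218}$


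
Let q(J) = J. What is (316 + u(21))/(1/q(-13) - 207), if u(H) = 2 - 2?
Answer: -1027/673 ≈ -1.5260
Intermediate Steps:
u(H) = 0
(316 + u(21))/(1/q(-13) - 207) = (316 + 0)/(1/(-13) - 207) = 316/(-1/13 - 207) = 316/(-2692/13) = 316*(-13/2692) = -1027/673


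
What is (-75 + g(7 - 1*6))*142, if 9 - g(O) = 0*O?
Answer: -9372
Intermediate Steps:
g(O) = 9 (g(O) = 9 - 0*O = 9 - 1*0 = 9 + 0 = 9)
(-75 + g(7 - 1*6))*142 = (-75 + 9)*142 = -66*142 = -9372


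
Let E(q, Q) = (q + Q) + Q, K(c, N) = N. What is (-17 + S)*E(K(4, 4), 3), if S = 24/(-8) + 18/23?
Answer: -4420/23 ≈ -192.17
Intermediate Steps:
S = -51/23 (S = 24*(-⅛) + 18*(1/23) = -3 + 18/23 = -51/23 ≈ -2.2174)
E(q, Q) = q + 2*Q (E(q, Q) = (Q + q) + Q = q + 2*Q)
(-17 + S)*E(K(4, 4), 3) = (-17 - 51/23)*(4 + 2*3) = -442*(4 + 6)/23 = -442/23*10 = -4420/23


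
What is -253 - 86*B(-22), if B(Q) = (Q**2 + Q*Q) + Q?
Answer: -81609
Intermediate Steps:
B(Q) = Q + 2*Q**2 (B(Q) = (Q**2 + Q**2) + Q = 2*Q**2 + Q = Q + 2*Q**2)
-253 - 86*B(-22) = -253 - (-1892)*(1 + 2*(-22)) = -253 - (-1892)*(1 - 44) = -253 - (-1892)*(-43) = -253 - 86*946 = -253 - 81356 = -81609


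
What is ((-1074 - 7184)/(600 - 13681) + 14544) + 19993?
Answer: 451786755/13081 ≈ 34538.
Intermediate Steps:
((-1074 - 7184)/(600 - 13681) + 14544) + 19993 = (-8258/(-13081) + 14544) + 19993 = (-8258*(-1/13081) + 14544) + 19993 = (8258/13081 + 14544) + 19993 = 190258322/13081 + 19993 = 451786755/13081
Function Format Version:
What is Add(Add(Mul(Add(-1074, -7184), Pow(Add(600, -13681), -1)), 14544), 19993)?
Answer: Rational(451786755, 13081) ≈ 34538.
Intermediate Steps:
Add(Add(Mul(Add(-1074, -7184), Pow(Add(600, -13681), -1)), 14544), 19993) = Add(Add(Mul(-8258, Pow(-13081, -1)), 14544), 19993) = Add(Add(Mul(-8258, Rational(-1, 13081)), 14544), 19993) = Add(Add(Rational(8258, 13081), 14544), 19993) = Add(Rational(190258322, 13081), 19993) = Rational(451786755, 13081)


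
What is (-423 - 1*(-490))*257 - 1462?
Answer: 15757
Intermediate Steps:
(-423 - 1*(-490))*257 - 1462 = (-423 + 490)*257 - 1462 = 67*257 - 1462 = 17219 - 1462 = 15757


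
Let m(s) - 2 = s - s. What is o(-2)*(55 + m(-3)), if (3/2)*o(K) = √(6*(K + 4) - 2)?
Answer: 38*√10 ≈ 120.17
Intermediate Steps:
o(K) = 2*√(22 + 6*K)/3 (o(K) = 2*√(6*(K + 4) - 2)/3 = 2*√(6*(4 + K) - 2)/3 = 2*√((24 + 6*K) - 2)/3 = 2*√(22 + 6*K)/3)
m(s) = 2 (m(s) = 2 + (s - s) = 2 + 0 = 2)
o(-2)*(55 + m(-3)) = (2*√(22 + 6*(-2))/3)*(55 + 2) = (2*√(22 - 12)/3)*57 = (2*√10/3)*57 = 38*√10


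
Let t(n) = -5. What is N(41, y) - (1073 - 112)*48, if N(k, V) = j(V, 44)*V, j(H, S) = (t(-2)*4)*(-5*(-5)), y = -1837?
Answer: 872372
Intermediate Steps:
j(H, S) = -500 (j(H, S) = (-5*4)*(-5*(-5)) = -20*25 = -500)
N(k, V) = -500*V
N(41, y) - (1073 - 112)*48 = -500*(-1837) - (1073 - 112)*48 = 918500 - 961*48 = 918500 - 1*46128 = 918500 - 46128 = 872372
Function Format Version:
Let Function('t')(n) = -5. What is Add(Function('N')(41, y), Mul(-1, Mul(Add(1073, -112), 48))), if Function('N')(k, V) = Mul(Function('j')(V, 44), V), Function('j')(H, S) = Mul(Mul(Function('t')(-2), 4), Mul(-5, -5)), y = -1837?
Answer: 872372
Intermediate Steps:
Function('j')(H, S) = -500 (Function('j')(H, S) = Mul(Mul(-5, 4), Mul(-5, -5)) = Mul(-20, 25) = -500)
Function('N')(k, V) = Mul(-500, V)
Add(Function('N')(41, y), Mul(-1, Mul(Add(1073, -112), 48))) = Add(Mul(-500, -1837), Mul(-1, Mul(Add(1073, -112), 48))) = Add(918500, Mul(-1, Mul(961, 48))) = Add(918500, Mul(-1, 46128)) = Add(918500, -46128) = 872372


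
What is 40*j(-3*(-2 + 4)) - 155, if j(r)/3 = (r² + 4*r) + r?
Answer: 565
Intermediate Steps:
j(r) = 3*r² + 15*r (j(r) = 3*((r² + 4*r) + r) = 3*(r² + 5*r) = 3*r² + 15*r)
40*j(-3*(-2 + 4)) - 155 = 40*(3*(-3*(-2 + 4))*(5 - 3*(-2 + 4))) - 155 = 40*(3*(-3*2)*(5 - 3*2)) - 155 = 40*(3*(-6)*(5 - 6)) - 155 = 40*(3*(-6)*(-1)) - 155 = 40*18 - 155 = 720 - 155 = 565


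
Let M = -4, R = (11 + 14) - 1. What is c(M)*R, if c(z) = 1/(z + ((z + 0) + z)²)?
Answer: ⅖ ≈ 0.40000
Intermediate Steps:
R = 24 (R = 25 - 1 = 24)
c(z) = 1/(z + 4*z²) (c(z) = 1/(z + (z + z)²) = 1/(z + (2*z)²) = 1/(z + 4*z²))
c(M)*R = (1/((-4)*(1 + 4*(-4))))*24 = -1/(4*(1 - 16))*24 = -¼/(-15)*24 = -¼*(-1/15)*24 = (1/60)*24 = ⅖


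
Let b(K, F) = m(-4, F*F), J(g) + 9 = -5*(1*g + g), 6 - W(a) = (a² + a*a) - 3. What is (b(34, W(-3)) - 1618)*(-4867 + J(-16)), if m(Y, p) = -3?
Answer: 7644636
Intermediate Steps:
W(a) = 9 - 2*a² (W(a) = 6 - ((a² + a*a) - 3) = 6 - ((a² + a²) - 3) = 6 - (2*a² - 3) = 6 - (-3 + 2*a²) = 6 + (3 - 2*a²) = 9 - 2*a²)
J(g) = -9 - 10*g (J(g) = -9 - 5*(1*g + g) = -9 - 5*(g + g) = -9 - 10*g)
b(K, F) = -3
(b(34, W(-3)) - 1618)*(-4867 + J(-16)) = (-3 - 1618)*(-4867 + (-9 - 10*(-16))) = -1621*(-4867 + (-9 + 160)) = -1621*(-4867 + 151) = -1621*(-4716) = 7644636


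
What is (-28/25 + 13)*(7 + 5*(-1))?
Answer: 594/25 ≈ 23.760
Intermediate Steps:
(-28/25 + 13)*(7 + 5*(-1)) = (-28*1/25 + 13)*(7 - 5) = (-28/25 + 13)*2 = (297/25)*2 = 594/25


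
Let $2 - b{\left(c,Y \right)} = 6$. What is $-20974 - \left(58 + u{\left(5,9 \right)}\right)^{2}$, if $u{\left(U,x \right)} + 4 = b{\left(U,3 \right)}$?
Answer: $-23474$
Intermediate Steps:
$b{\left(c,Y \right)} = -4$ ($b{\left(c,Y \right)} = 2 - 6 = -4$)
$u{\left(U,x \right)} = -8$ ($u{\left(U,x \right)} = -4 - 4 = -8$)
$-20974 - \left(58 + u{\left(5,9 \right)}\right)^{2} = -20974 - \left(58 - 8\right)^{2} = -20974 - 50^{2} = -20974 - 2500 = -23474$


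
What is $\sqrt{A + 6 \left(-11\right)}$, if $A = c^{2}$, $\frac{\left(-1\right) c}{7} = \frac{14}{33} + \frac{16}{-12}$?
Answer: $\frac{i \sqrt{3086}}{11} \approx 5.0502 i$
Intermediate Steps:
$c = \frac{70}{11}$ ($c = - 7 \left(\frac{14}{33} + \frac{16}{-12}\right) = - 7 \left(14 \cdot \frac{1}{33} + 16 \left(- \frac{1}{12}\right)\right) = - 7 \left(\frac{14}{33} - \frac{4}{3}\right) = \left(-7\right) \left(- \frac{10}{11}\right) = \frac{70}{11} \approx 6.3636$)
$A = \frac{4900}{121}$ ($A = \left(\frac{70}{11}\right)^{2} = \frac{4900}{121} \approx 40.496$)
$\sqrt{A + 6 \left(-11\right)} = \sqrt{\frac{4900}{121} + 6 \left(-11\right)} = \sqrt{\frac{4900}{121} - 66} = \sqrt{- \frac{3086}{121}} = \frac{i \sqrt{3086}}{11}$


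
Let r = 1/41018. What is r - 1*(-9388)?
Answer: 385076985/41018 ≈ 9388.0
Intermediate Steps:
r = 1/41018 ≈ 2.4380e-5
r - 1*(-9388) = 1/41018 - 1*(-9388) = 1/41018 + 9388 = 385076985/41018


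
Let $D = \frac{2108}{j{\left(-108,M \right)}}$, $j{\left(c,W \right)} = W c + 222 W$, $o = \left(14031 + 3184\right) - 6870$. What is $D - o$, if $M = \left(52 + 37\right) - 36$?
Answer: $- \frac{31251191}{3021} \approx -10345.0$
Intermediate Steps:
$M = 53$ ($M = 89 - 36 = 53$)
$o = 10345$ ($o = 17215 - 6870 = 10345$)
$j{\left(c,W \right)} = 222 W + W c$
$D = \frac{1054}{3021}$ ($D = \frac{2108}{53 \left(222 - 108\right)} = \frac{2108}{53 \cdot 114} = \frac{2108}{6042} = 2108 \cdot \frac{1}{6042} = \frac{1054}{3021} \approx 0.34889$)
$D - o = \frac{1054}{3021} - 10345 = - \frac{31251191}{3021}$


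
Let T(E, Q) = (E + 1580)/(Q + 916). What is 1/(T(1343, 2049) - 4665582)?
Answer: -2965/13833447707 ≈ -2.1434e-7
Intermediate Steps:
T(E, Q) = (1580 + E)/(916 + Q)
1/(T(1343, 2049) - 4665582) = 1/((1580 + 1343)/(916 + 2049) - 4665582) = 1/(2923/2965 - 4665582) = 1/(-13833447707/2965) = -2965/13833447707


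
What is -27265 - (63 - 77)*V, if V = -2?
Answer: -27293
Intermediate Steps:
-27265 - (63 - 77)*V = -27265 - (63 - 77)*(-2) = -27265 - (-14)*(-2) = -27265 - 1*28 = -27265 - 28 = -27293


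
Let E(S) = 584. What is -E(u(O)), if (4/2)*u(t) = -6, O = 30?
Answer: -584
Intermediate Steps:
u(t) = -3 (u(t) = (½)*(-6) = -3)
-E(u(O)) = -1*584 = -584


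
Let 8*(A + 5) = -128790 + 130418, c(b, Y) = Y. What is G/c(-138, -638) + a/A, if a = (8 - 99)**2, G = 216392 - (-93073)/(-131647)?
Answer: -9918388629015/33344342042 ≈ -297.45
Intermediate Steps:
G = 28487264551/131647 (G = 216392 - (-93073)*(-1)/131647 = 216392 - 1*93073/131647 = 216392 - 93073/131647 = 28487264551/131647 ≈ 2.1639e+5)
a = 8281 (a = (-91)**2 = 8281)
A = 397/2 (A = -5 + (-128790 + 130418)/8 = -5 + (1/8)*1628 = -5 + 407/2 = 397/2 ≈ 198.50)
G/c(-138, -638) + a/A = (28487264551/131647)/(-638) + 8281/(397/2) = (28487264551/131647)*(-1/638) + 8281*(2/397) = -28487264551/83990786 + 16562/397 = -9918388629015/33344342042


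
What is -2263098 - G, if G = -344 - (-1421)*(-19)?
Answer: -2235755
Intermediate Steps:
G = -27343 (G = -344 - 203*133 = -344 - 26999 = -27343)
-2263098 - G = -2263098 - 1*(-27343) = -2263098 + 27343 = -2235755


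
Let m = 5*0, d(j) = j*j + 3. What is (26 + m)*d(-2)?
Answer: 182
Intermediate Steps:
d(j) = 3 + j² (d(j) = j² + 3 = 3 + j²)
m = 0
(26 + m)*d(-2) = (26 + 0)*(3 + (-2)²) = 26*(3 + 4) = 26*7 = 182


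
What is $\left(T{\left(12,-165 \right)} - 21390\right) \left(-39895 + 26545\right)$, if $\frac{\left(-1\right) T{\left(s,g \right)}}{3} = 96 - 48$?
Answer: $287478900$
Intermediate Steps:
$T{\left(s,g \right)} = -144$ ($T{\left(s,g \right)} = - 3 \left(96 - 48\right) = \left(-3\right) 48 = -144$)
$\left(T{\left(12,-165 \right)} - 21390\right) \left(-39895 + 26545\right) = \left(-144 - 21390\right) \left(-39895 + 26545\right) = \left(-21534\right) \left(-13350\right) = 287478900$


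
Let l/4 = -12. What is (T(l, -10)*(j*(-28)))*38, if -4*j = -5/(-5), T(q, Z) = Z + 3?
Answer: -1862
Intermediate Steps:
l = -48 (l = 4*(-12) = -48)
T(q, Z) = 3 + Z
j = -¼ (j = -(-5)/(4*(-5)) = -(-5)*(-1)/(4*5) = -¼*1 = -¼ ≈ -0.25000)
(T(l, -10)*(j*(-28)))*38 = ((3 - 10)*(-¼*(-28)))*38 = -7*7*38 = -49*38 = -1862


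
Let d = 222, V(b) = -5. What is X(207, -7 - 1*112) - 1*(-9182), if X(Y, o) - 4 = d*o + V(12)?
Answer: -17237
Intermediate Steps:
X(Y, o) = -1 + 222*o (X(Y, o) = 4 + (222*o - 5) = 4 + (-5 + 222*o) = -1 + 222*o)
X(207, -7 - 1*112) - 1*(-9182) = (-1 + 222*(-7 - 1*112)) - 1*(-9182) = (-1 + 222*(-7 - 112)) + 9182 = (-1 + 222*(-119)) + 9182 = (-1 - 26418) + 9182 = -26419 + 9182 = -17237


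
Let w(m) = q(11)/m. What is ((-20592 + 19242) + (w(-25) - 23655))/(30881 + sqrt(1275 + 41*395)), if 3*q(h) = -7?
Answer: -57913239208/71521401825 + 1875368*sqrt(17470)/71521401825 ≈ -0.80627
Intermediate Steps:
q(h) = -7/3 (q(h) = (1/3)*(-7) = -7/3)
w(m) = -7/(3*m)
((-20592 + 19242) + (w(-25) - 23655))/(30881 + sqrt(1275 + 41*395)) = ((-20592 + 19242) + (-7/3/(-25) - 23655))/(30881 + sqrt(1275 + 41*395)) = (-1350 + (-7/3*(-1/25) - 23655))/(30881 + sqrt(1275 + 16195)) = (-1350 + (7/75 - 23655))/(30881 + sqrt(17470)) = (-1350 - 1774118/75)/(30881 + sqrt(17470)) = -1875368/(75*(30881 + sqrt(17470)))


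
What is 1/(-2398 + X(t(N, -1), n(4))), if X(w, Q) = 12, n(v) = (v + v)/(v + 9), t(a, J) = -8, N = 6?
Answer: -1/2386 ≈ -0.00041911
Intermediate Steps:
n(v) = 2*v/(9 + v) (n(v) = (2*v)/(9 + v) = 2*v/(9 + v))
1/(-2398 + X(t(N, -1), n(4))) = 1/(-2398 + 12) = 1/(-2386) = -1/2386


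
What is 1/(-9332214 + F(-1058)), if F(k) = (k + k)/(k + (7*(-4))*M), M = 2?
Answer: -557/5198042140 ≈ -1.0716e-7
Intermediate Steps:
F(k) = 2*k/(-56 + k) (F(k) = (k + k)/(k + (7*(-4))*2) = (2*k)/(k - 28*2) = (2*k)/(k - 56) = (2*k)/(-56 + k) = 2*k/(-56 + k))
1/(-9332214 + F(-1058)) = 1/(-9332214 + 2*(-1058)/(-56 - 1058)) = 1/(-9332214 + 2*(-1058)/(-1114)) = 1/(-9332214 + 2*(-1058)*(-1/1114)) = 1/(-9332214 + 1058/557) = 1/(-5198042140/557) = -557/5198042140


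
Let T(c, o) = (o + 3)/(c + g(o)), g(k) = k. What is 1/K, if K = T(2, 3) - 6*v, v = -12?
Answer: 5/366 ≈ 0.013661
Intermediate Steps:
T(c, o) = (3 + o)/(c + o) (T(c, o) = (o + 3)/(c + o) = (3 + o)/(c + o))
K = 366/5 (K = (3 + 3)/(2 + 3) - 6*(-12) = 6/5 + 72 = 366/5 ≈ 73.200)
1/K = 1/(366/5) = 5/366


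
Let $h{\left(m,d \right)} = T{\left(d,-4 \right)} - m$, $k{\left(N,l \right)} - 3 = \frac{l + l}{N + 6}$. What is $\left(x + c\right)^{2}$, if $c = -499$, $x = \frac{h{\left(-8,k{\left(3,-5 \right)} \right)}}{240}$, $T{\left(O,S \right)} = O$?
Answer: $\frac{1161547218001}{4665600} \approx 2.4896 \cdot 10^{5}$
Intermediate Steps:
$k{\left(N,l \right)} = 3 + \frac{2 l}{6 + N}$ ($k{\left(N,l \right)} = 3 + \frac{l + l}{N + 6} = 3 + \frac{2 l}{6 + N}$)
$h{\left(m,d \right)} = d - m$
$x = \frac{89}{2160}$ ($x = \frac{\frac{18 + 2 \left(-5\right) + 3 \cdot 3}{6 + 3} - -8}{240} = \left(\frac{18 - 10 + 9}{9} + 8\right) \frac{1}{240} = \left(\frac{1}{9} \cdot 17 + 8\right) \frac{1}{240} = \left(\frac{17}{9} + 8\right) \frac{1}{240} = \frac{89}{9} \cdot \frac{1}{240} = \frac{89}{2160} \approx 0.041204$)
$\left(x + c\right)^{2} = \left(\frac{89}{2160} - 499\right)^{2} = \left(- \frac{1077751}{2160}\right)^{2} = \frac{1161547218001}{4665600}$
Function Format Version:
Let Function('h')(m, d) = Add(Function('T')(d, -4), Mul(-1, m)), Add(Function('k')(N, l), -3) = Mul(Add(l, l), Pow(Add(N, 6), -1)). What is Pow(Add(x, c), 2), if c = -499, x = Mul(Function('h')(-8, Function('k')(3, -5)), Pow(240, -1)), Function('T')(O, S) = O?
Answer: Rational(1161547218001, 4665600) ≈ 2.4896e+5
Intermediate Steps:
Function('k')(N, l) = Add(3, Mul(2, l, Pow(Add(6, N), -1))) (Function('k')(N, l) = Add(3, Mul(Add(l, l), Pow(Add(N, 6), -1))) = Add(3, Mul(Mul(2, l), Pow(Add(6, N), -1))) = Add(3, Mul(2, l, Pow(Add(6, N), -1))))
Function('h')(m, d) = Add(d, Mul(-1, m))
x = Rational(89, 2160) (x = Mul(Add(Mul(Pow(Add(6, 3), -1), Add(18, Mul(2, -5), Mul(3, 3))), Mul(-1, -8)), Pow(240, -1)) = Mul(Add(Mul(Pow(9, -1), Add(18, -10, 9)), 8), Rational(1, 240)) = Mul(Add(Mul(Rational(1, 9), 17), 8), Rational(1, 240)) = Mul(Add(Rational(17, 9), 8), Rational(1, 240)) = Mul(Rational(89, 9), Rational(1, 240)) = Rational(89, 2160) ≈ 0.041204)
Pow(Add(x, c), 2) = Pow(Add(Rational(89, 2160), -499), 2) = Pow(Rational(-1077751, 2160), 2) = Rational(1161547218001, 4665600)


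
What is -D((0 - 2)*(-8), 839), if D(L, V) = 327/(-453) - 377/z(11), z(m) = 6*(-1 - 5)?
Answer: -53003/5436 ≈ -9.7504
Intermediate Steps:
z(m) = -36 (z(m) = 6*(-6) = -36)
D(L, V) = 53003/5436 (D(L, V) = 327/(-453) - 377/(-36) = 327*(-1/453) - 377*(-1/36) = -109/151 + 377/36 = 53003/5436)
-D((0 - 2)*(-8), 839) = -1*53003/5436 = -53003/5436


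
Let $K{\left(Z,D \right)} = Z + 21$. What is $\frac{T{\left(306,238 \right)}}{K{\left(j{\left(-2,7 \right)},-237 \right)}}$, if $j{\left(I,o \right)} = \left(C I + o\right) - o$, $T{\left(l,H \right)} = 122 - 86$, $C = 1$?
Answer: $\frac{36}{19} \approx 1.8947$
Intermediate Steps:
$T{\left(l,H \right)} = 36$ ($T{\left(l,H \right)} = 122 - 86 = 36$)
$j{\left(I,o \right)} = I$ ($j{\left(I,o \right)} = \left(1 I + o\right) - o = \left(I + o\right) - o = I$)
$K{\left(Z,D \right)} = 21 + Z$
$\frac{T{\left(306,238 \right)}}{K{\left(j{\left(-2,7 \right)},-237 \right)}} = \frac{36}{21 - 2} = \frac{36}{19}$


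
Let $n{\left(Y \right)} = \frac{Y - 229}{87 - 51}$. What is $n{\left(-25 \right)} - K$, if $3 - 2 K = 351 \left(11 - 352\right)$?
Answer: $- \frac{1077373}{18} \approx -59854.0$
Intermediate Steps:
$n{\left(Y \right)} = - \frac{229}{36} + \frac{Y}{36}$ ($n{\left(Y \right)} = \frac{-229 + Y}{36} = \left(-229 + Y\right) \frac{1}{36} = - \frac{229}{36} + \frac{Y}{36}$)
$K = 59847$ ($K = \frac{3}{2} - \frac{351 \left(11 - 352\right)}{2} = \frac{3}{2} - \frac{351 \left(-341\right)}{2} = \frac{3}{2} - - \frac{119691}{2} = \frac{3}{2} + \frac{119691}{2} = 59847$)
$n{\left(-25 \right)} - K = \left(- \frac{229}{36} + \frac{1}{36} \left(-25\right)\right) - 59847 = \left(- \frac{229}{36} - \frac{25}{36}\right) - 59847 = - \frac{127}{18} - 59847 = - \frac{1077373}{18}$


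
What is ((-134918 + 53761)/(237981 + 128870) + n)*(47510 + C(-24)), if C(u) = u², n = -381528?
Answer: -6730309360095710/366851 ≈ -1.8346e+10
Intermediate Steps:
((-134918 + 53761)/(237981 + 128870) + n)*(47510 + C(-24)) = ((-134918 + 53761)/(237981 + 128870) - 381528)*(47510 + (-24)²) = (-81157/366851 - 381528)*(47510 + 576) = (-81157*1/366851 - 381528)*48086 = (-81157/366851 - 381528)*48086 = -139964009485/366851*48086 = -6730309360095710/366851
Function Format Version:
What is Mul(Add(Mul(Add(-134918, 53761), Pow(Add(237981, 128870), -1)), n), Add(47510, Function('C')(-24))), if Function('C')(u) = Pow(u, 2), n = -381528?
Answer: Rational(-6730309360095710, 366851) ≈ -1.8346e+10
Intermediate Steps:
Mul(Add(Mul(Add(-134918, 53761), Pow(Add(237981, 128870), -1)), n), Add(47510, Function('C')(-24))) = Mul(Add(Mul(Add(-134918, 53761), Pow(Add(237981, 128870), -1)), -381528), Add(47510, Pow(-24, 2))) = Mul(Add(Mul(-81157, Pow(366851, -1)), -381528), Add(47510, 576)) = Mul(Add(Mul(-81157, Rational(1, 366851)), -381528), 48086) = Mul(Add(Rational(-81157, 366851), -381528), 48086) = Mul(Rational(-139964009485, 366851), 48086) = Rational(-6730309360095710, 366851)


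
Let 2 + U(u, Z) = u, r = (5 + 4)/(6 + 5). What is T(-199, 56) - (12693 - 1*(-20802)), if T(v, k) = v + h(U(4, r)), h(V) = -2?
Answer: -33696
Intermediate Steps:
r = 9/11 ≈ 0.81818
U(u, Z) = -2 + u
T(v, k) = -2 + v (T(v, k) = v - 2 = -2 + v)
T(-199, 56) - (12693 - 1*(-20802)) = (-2 - 199) - (12693 - 1*(-20802)) = -201 - (12693 + 20802) = -201 - 1*33495 = -201 - 33495 = -33696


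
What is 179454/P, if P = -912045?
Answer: -59818/304015 ≈ -0.19676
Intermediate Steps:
179454/P = 179454/(-912045) = 179454*(-1/912045) = -59818/304015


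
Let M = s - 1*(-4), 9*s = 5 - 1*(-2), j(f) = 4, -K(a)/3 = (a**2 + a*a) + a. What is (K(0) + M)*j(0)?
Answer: 172/9 ≈ 19.111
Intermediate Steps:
K(a) = -6*a**2 - 3*a (K(a) = -3*((a**2 + a*a) + a) = -3*((a**2 + a**2) + a) = -3*(2*a**2 + a) = -3*(a + 2*a**2) = -6*a**2 - 3*a)
s = 7/9 (s = (5 - 1*(-2))/9 = (5 + 2)/9 = (1/9)*7 = 7/9 ≈ 0.77778)
M = 43/9 (M = 7/9 - 1*(-4) = 7/9 + 4 = 43/9 ≈ 4.7778)
(K(0) + M)*j(0) = (-3*0*(1 + 2*0) + 43/9)*4 = (-3*0*(1 + 0) + 43/9)*4 = (-3*0*1 + 43/9)*4 = (0 + 43/9)*4 = (43/9)*4 = 172/9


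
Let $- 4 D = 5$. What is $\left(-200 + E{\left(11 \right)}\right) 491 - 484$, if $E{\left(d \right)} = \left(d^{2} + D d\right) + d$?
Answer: $- \frac{162493}{4} \approx -40623.0$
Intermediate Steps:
$D = - \frac{5}{4}$ ($D = \left(- \frac{1}{4}\right) 5 = - \frac{5}{4} \approx -1.25$)
$E{\left(d \right)} = d^{2} - \frac{d}{4}$ ($E{\left(d \right)} = \left(d^{2} - \frac{5 d}{4}\right) + d = d^{2} - \frac{d}{4}$)
$\left(-200 + E{\left(11 \right)}\right) 491 - 484 = \left(-200 + 11 \left(- \frac{1}{4} + 11\right)\right) 491 - 484 = \left(-200 + 11 \cdot \frac{43}{4}\right) 491 - 484 = \left(-200 + \frac{473}{4}\right) 491 - 484 = \left(- \frac{327}{4}\right) 491 - 484 = - \frac{160557}{4} - 484 = - \frac{162493}{4}$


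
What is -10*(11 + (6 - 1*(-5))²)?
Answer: -1320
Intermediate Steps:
-10*(11 + (6 - 1*(-5))²) = -10*(11 + (6 + 5)²) = -10*(11 + 11²) = -10*(11 + 121) = -10*132 = -1320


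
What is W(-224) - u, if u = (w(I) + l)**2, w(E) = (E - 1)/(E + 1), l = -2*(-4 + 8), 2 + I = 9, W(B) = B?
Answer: -4425/16 ≈ -276.56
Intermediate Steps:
I = 7 (I = -2 + 9 = 7)
l = -8 (l = -2*4 = -8)
w(E) = (-1 + E)/(1 + E)
u = 841/16 (u = ((-1 + 7)/(1 + 7) - 8)**2 = (6/8 - 8)**2 = ((1/8)*6 - 8)**2 = (3/4 - 8)**2 = (-29/4)**2 = 841/16 ≈ 52.563)
W(-224) - u = -224 - 1*841/16 = -224 - 841/16 = -4425/16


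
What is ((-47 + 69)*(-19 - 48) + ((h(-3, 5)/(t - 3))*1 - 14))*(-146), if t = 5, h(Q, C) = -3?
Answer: 217467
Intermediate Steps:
((-47 + 69)*(-19 - 48) + ((h(-3, 5)/(t - 3))*1 - 14))*(-146) = ((-47 + 69)*(-19 - 48) + ((-3/(5 - 3))*1 - 14))*(-146) = (22*(-67) + ((-3/2)*1 - 14))*(-146) = (-1474 + (((½)*(-3))*1 - 14))*(-146) = (-1474 + (-3/2*1 - 14))*(-146) = (-1474 + (-3/2 - 14))*(-146) = (-1474 - 31/2)*(-146) = -2979/2*(-146) = 217467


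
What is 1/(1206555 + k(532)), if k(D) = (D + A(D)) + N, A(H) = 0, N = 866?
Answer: 1/1207953 ≈ 8.2785e-7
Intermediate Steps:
k(D) = 866 + D (k(D) = (D + 0) + 866 = D + 866 = 866 + D)
1/(1206555 + k(532)) = 1/(1206555 + (866 + 532)) = 1/(1206555 + 1398) = 1/1207953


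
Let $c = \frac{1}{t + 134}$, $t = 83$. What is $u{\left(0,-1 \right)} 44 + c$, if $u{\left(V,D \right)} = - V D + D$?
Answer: $- \frac{9547}{217} \approx -43.995$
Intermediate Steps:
$u{\left(V,D \right)} = D - D V$ ($u{\left(V,D \right)} = - D V + D = D - D V$)
$c = \frac{1}{217}$ ($c = \frac{1}{83 + 134} = \frac{1}{217} \approx 0.0046083$)
$u{\left(0,-1 \right)} 44 + c = - (1 - 0) 44 + \frac{1}{217} = - (1 + 0) 44 + \frac{1}{217} = \left(-1\right) 1 \cdot 44 + \frac{1}{217} = \left(-1\right) 44 + \frac{1}{217} = -44 + \frac{1}{217} = - \frac{9547}{217}$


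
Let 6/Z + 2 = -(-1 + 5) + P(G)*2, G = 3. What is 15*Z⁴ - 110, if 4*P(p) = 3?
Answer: -1690/27 ≈ -62.593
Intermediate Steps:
P(p) = ¾ (P(p) = (¼)*3 = ¾)
Z = -4/3 (Z = 6/(-2 + (-(-1 + 5) + (¾)*2)) = 6/(-2 + (-1*4 + 3/2)) = 6/(-2 + (-4 + 3/2)) = 6/(-2 - 5/2) = 6/(-9/2) = 6*(-2/9) = -4/3 ≈ -1.3333)
15*Z⁴ - 110 = 15*(-4/3)⁴ - 110 = 15*(256/81) - 110 = 1280/27 - 110 = -1690/27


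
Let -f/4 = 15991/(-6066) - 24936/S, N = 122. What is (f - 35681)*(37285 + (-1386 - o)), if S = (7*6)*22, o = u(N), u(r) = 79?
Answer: -33055107973780/25949 ≈ -1.2738e+9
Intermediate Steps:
o = 79
S = 924 (S = 42*22 = 924)
f = 27672910/233541 (f = -4*(15991/(-6066) - 24936/924) = -4*(15991*(-1/6066) - 24936*1/924) = -4*(-15991/6066 - 2078/77) = -4*(-13836455/467082) = 27672910/233541 ≈ 118.49)
(f - 35681)*(37285 + (-1386 - o)) = (27672910/233541 - 35681)*(37285 + (-1386 - 1*79)) = -8305303511*(37285 + (-1386 - 79))/233541 = -8305303511*(37285 - 1465)/233541 = -8305303511/233541*35820 = -33055107973780/25949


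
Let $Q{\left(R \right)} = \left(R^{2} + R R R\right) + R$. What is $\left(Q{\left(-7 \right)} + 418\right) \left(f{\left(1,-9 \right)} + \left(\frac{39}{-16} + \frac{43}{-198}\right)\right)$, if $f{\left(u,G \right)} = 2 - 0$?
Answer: $- \frac{13481}{176} \approx -76.597$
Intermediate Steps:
$f{\left(u,G \right)} = 2$ ($f{\left(u,G \right)} = 2 + 0 = 2$)
$Q{\left(R \right)} = R + R^{2} + R^{3}$ ($Q{\left(R \right)} = \left(R^{2} + R^{2} R\right) + R = \left(R^{2} + R^{3}\right) + R = R + R^{2} + R^{3}$)
$\left(Q{\left(-7 \right)} + 418\right) \left(f{\left(1,-9 \right)} + \left(\frac{39}{-16} + \frac{43}{-198}\right)\right) = \left(- 7 \left(1 - 7 + \left(-7\right)^{2}\right) + 418\right) \left(2 + \left(\frac{39}{-16} + \frac{43}{-198}\right)\right) = \left(- 7 \left(1 - 7 + 49\right) + 418\right) \left(2 + \left(39 \left(- \frac{1}{16}\right) + 43 \left(- \frac{1}{198}\right)\right)\right) = \left(\left(-7\right) 43 + 418\right) \left(2 - \frac{4205}{1584}\right) = \left(-301 + 418\right) \left(2 - \frac{4205}{1584}\right) = 117 \left(- \frac{1037}{1584}\right) = - \frac{13481}{176}$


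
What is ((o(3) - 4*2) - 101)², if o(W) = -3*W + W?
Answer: 13225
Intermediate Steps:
o(W) = -2*W
((o(3) - 4*2) - 101)² = ((-2*3 - 4*2) - 101)² = ((-6 - 8) - 101)² = (-14 - 101)² = (-115)² = 13225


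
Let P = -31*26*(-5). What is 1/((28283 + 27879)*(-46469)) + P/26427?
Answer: 10517461644913/68968972602606 ≈ 0.15250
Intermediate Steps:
P = 4030 (P = -806*(-5) = 4030)
1/((28283 + 27879)*(-46469)) + P/26427 = 1/((28283 + 27879)*(-46469)) + 4030/26427 = -1/46469/56162 + 4030*(1/26427) = (1/56162)*(-1/46469) + 4030/26427 = -1/2609791978 + 4030/26427 = 10517461644913/68968972602606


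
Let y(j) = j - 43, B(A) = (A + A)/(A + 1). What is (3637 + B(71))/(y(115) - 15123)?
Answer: -131003/541836 ≈ -0.24178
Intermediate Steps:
B(A) = 2*A/(1 + A) (B(A) = (2*A)/(1 + A) = 2*A/(1 + A))
y(j) = -43 + j
(3637 + B(71))/(y(115) - 15123) = (3637 + 2*71/(1 + 71))/((-43 + 115) - 15123) = (3637 + 2*71/72)/(72 - 15123) = (3637 + 2*71*(1/72))/(-15051) = (3637 + 71/36)*(-1/15051) = (131003/36)*(-1/15051) = -131003/541836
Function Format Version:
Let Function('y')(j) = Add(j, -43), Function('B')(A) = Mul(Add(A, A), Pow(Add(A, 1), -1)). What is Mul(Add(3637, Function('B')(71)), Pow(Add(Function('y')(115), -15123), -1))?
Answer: Rational(-131003, 541836) ≈ -0.24178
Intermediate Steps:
Function('B')(A) = Mul(2, A, Pow(Add(1, A), -1)) (Function('B')(A) = Mul(Mul(2, A), Pow(Add(1, A), -1)) = Mul(2, A, Pow(Add(1, A), -1)))
Function('y')(j) = Add(-43, j)
Mul(Add(3637, Function('B')(71)), Pow(Add(Function('y')(115), -15123), -1)) = Mul(Add(3637, Mul(2, 71, Pow(Add(1, 71), -1))), Pow(Add(Add(-43, 115), -15123), -1)) = Mul(Add(3637, Mul(2, 71, Pow(72, -1))), Pow(Add(72, -15123), -1)) = Mul(Add(3637, Mul(2, 71, Rational(1, 72))), Pow(-15051, -1)) = Mul(Add(3637, Rational(71, 36)), Rational(-1, 15051)) = Mul(Rational(131003, 36), Rational(-1, 15051)) = Rational(-131003, 541836)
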